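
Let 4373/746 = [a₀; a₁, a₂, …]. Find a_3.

4

4373 = 5·746 + 643   →  a_0 = 5
746 = 1·643 + 103   →  a_1 = 1
643 = 6·103 + 25   →  a_2 = 6
103 = 4·25 + 3   →  a_3 = 4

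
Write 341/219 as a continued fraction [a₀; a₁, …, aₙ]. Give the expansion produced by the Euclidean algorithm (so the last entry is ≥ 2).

341 = 1·219 + 122
219 = 1·122 + 97
122 = 1·97 + 25
97 = 3·25 + 22
25 = 1·22 + 3
22 = 7·3 + 1
3 = 3·1 + 0  (stop)
So 341/219 = [1; 1, 1, 3, 1, 7, 3].

[1; 1, 1, 3, 1, 7, 3]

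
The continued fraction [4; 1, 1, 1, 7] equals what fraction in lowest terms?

Fold from the inside: start with 7/1.
  1 + 1/7 = 8/7
  1 + 7/8 = 15/8
  1 + 8/15 = 23/15
  4 + 15/23 = 107/23

107/23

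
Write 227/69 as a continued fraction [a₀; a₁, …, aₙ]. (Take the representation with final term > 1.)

227 = 3·69 + 20
69 = 3·20 + 9
20 = 2·9 + 2
9 = 4·2 + 1
2 = 2·1 + 0  (stop)
So 227/69 = [3; 3, 2, 4, 2].

[3; 3, 2, 4, 2]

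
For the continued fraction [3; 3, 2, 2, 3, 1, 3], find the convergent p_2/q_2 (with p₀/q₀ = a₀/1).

23/7

Using pₖ = aₖpₖ₋₁ + pₖ₋₂, qₖ = aₖqₖ₋₁ + qₖ₋₂ (with p₋₁=1, p₋₂=0, q₋₁=0, q₋₂=1):
  k=0: a=3, p=3, q=1
  k=1: a=3, p=10, q=3
  k=2: a=2, p=23, q=7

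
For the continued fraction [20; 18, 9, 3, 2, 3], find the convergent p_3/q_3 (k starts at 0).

10168/507

Using pₖ = aₖpₖ₋₁ + pₖ₋₂, qₖ = aₖqₖ₋₁ + qₖ₋₂ (with p₋₁=1, p₋₂=0, q₋₁=0, q₋₂=1):
  k=0: a=20, p=20, q=1
  k=1: a=18, p=361, q=18
  k=2: a=9, p=3269, q=163
  k=3: a=3, p=10168, q=507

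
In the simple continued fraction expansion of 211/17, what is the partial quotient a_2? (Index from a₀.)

211 = 12·17 + 7   →  a_0 = 12
17 = 2·7 + 3   →  a_1 = 2
7 = 2·3 + 1   →  a_2 = 2

2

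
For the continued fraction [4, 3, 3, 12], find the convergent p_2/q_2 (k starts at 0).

Using pₖ = aₖpₖ₋₁ + pₖ₋₂, qₖ = aₖqₖ₋₁ + qₖ₋₂ (with p₋₁=1, p₋₂=0, q₋₁=0, q₋₂=1):
  k=0: a=4, p=4, q=1
  k=1: a=3, p=13, q=3
  k=2: a=3, p=43, q=10

43/10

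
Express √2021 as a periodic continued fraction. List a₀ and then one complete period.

a₀ = ⌊√2021⌋ = 44.
With m₀=0, d₀=1 and mₖ₊₁ = dₖaₖ − mₖ, dₖ₊₁ = (n − mₖ₊₁²)/dₖ, aₖ₊₁ = ⌊(a₀+mₖ₊₁)/dₖ₊₁⌋:
  k=1: m=44, d=85, a=1
  k=2: m=41, d=4, a=21
  k=3: m=43, d=43, a=2
  k=4: m=43, d=4, a=21
  k=5: m=41, d=85, a=1
  k=6: m=44, d=1, a=88
d=1 and a=2a₀=88 at k=6, so the next step gives (m, d) = (44, 85) again — its k=1 value — and the period has length 6.

[44; 1, 21, 2, 21, 1, 88]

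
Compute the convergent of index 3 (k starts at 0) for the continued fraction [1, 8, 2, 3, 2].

Using pₖ = aₖpₖ₋₁ + pₖ₋₂, qₖ = aₖqₖ₋₁ + qₖ₋₂ (with p₋₁=1, p₋₂=0, q₋₁=0, q₋₂=1):
  k=0: a=1, p=1, q=1
  k=1: a=8, p=9, q=8
  k=2: a=2, p=19, q=17
  k=3: a=3, p=66, q=59

66/59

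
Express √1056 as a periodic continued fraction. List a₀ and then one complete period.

[32; 2, 64]

a₀ = ⌊√1056⌋ = 32.
With m₀=0, d₀=1 and mₖ₊₁ = dₖaₖ − mₖ, dₖ₊₁ = (n − mₖ₊₁²)/dₖ, aₖ₊₁ = ⌊(a₀+mₖ₊₁)/dₖ₊₁⌋:
  k=1: m=32, d=32, a=2
  k=2: m=32, d=1, a=64
d=1 and a=2a₀=64 at k=2, so the next step gives (m, d) = (32, 32) again — its k=1 value — and the period has length 2.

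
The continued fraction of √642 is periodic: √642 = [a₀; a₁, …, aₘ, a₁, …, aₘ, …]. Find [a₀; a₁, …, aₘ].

a₀ = ⌊√642⌋ = 25.
With m₀=0, d₀=1 and mₖ₊₁ = dₖaₖ − mₖ, dₖ₊₁ = (n − mₖ₊₁²)/dₖ, aₖ₊₁ = ⌊(a₀+mₖ₊₁)/dₖ₊₁⌋:
  k=1: m=25, d=17, a=2
  k=2: m=9, d=33, a=1
  k=3: m=24, d=2, a=24
  k=4: m=24, d=33, a=1
  k=5: m=9, d=17, a=2
  k=6: m=25, d=1, a=50
d=1 and a=2a₀=50 at k=6, so the next step gives (m, d) = (25, 17) again — its k=1 value — and the period has length 6.

[25; 2, 1, 24, 1, 2, 50]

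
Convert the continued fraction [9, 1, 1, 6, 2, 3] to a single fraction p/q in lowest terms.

925/97

Fold from the inside: start with 3/1.
  2 + 1/3 = 7/3
  6 + 3/7 = 45/7
  1 + 7/45 = 52/45
  1 + 45/52 = 97/52
  9 + 52/97 = 925/97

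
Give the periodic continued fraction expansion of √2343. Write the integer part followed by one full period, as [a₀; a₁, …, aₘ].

a₀ = ⌊√2343⌋ = 48.
With m₀=0, d₀=1 and mₖ₊₁ = dₖaₖ − mₖ, dₖ₊₁ = (n − mₖ₊₁²)/dₖ, aₖ₊₁ = ⌊(a₀+mₖ₊₁)/dₖ₊₁⌋:
  k=1: m=48, d=39, a=2
  k=2: m=30, d=37, a=2
  k=3: m=44, d=11, a=8
  k=4: m=44, d=37, a=2
  k=5: m=30, d=39, a=2
  k=6: m=48, d=1, a=96
d=1 and a=2a₀=96 at k=6, so the next step gives (m, d) = (48, 39) again — its k=1 value — and the period has length 6.

[48; 2, 2, 8, 2, 2, 96]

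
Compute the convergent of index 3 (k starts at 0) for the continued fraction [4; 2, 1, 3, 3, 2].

48/11

Using pₖ = aₖpₖ₋₁ + pₖ₋₂, qₖ = aₖqₖ₋₁ + qₖ₋₂ (with p₋₁=1, p₋₂=0, q₋₁=0, q₋₂=1):
  k=0: a=4, p=4, q=1
  k=1: a=2, p=9, q=2
  k=2: a=1, p=13, q=3
  k=3: a=3, p=48, q=11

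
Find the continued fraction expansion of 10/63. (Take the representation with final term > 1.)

10 = 0×63 + 10
63 = 6×10 + 3
10 = 3×3 + 1
3 = 3×1 + 0  (stop)
So 10/63 = [0; 6, 3, 3].

[0; 6, 3, 3]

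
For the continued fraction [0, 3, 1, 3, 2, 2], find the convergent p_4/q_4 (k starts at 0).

Using pₖ = aₖpₖ₋₁ + pₖ₋₂, qₖ = aₖqₖ₋₁ + qₖ₋₂ (with p₋₁=1, p₋₂=0, q₋₁=0, q₋₂=1):
  k=0: a=0, p=0, q=1
  k=1: a=3, p=1, q=3
  k=2: a=1, p=1, q=4
  k=3: a=3, p=4, q=15
  k=4: a=2, p=9, q=34

9/34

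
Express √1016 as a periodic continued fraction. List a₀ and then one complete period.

[31; 1, 6, 1, 62]

a₀ = ⌊√1016⌋ = 31.
With m₀=0, d₀=1 and mₖ₊₁ = dₖaₖ − mₖ, dₖ₊₁ = (n − mₖ₊₁²)/dₖ, aₖ₊₁ = ⌊(a₀+mₖ₊₁)/dₖ₊₁⌋:
  k=1: m=31, d=55, a=1
  k=2: m=24, d=8, a=6
  k=3: m=24, d=55, a=1
  k=4: m=31, d=1, a=62
d=1 and a=2a₀=62 at k=4, so the next step gives (m, d) = (31, 55) again — its k=1 value — and the period has length 4.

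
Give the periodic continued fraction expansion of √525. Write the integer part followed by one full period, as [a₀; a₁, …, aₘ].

a₀ = ⌊√525⌋ = 22.
With m₀=0, d₀=1 and mₖ₊₁ = dₖaₖ − mₖ, dₖ₊₁ = (n − mₖ₊₁²)/dₖ, aₖ₊₁ = ⌊(a₀+mₖ₊₁)/dₖ₊₁⌋:
  k=1: m=22, d=41, a=1
  k=2: m=19, d=4, a=10
  k=3: m=21, d=21, a=2
  k=4: m=21, d=4, a=10
  k=5: m=19, d=41, a=1
  k=6: m=22, d=1, a=44
d=1 and a=2a₀=44 at k=6, so the next step gives (m, d) = (22, 41) again — its k=1 value — and the period has length 6.

[22; 1, 10, 2, 10, 1, 44]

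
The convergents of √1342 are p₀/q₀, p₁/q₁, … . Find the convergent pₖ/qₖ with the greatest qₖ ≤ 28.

696/19

√1342 = [36; 1, 1, 1, 2, 1, 1, 1, 72, …] (period length 8).
Convergents:
  p_0/q_0 = 36/1
  p_1/q_1 = 37/1
  p_2/q_2 = 73/2
  p_3/q_3 = 110/3
  p_4/q_4 = 293/8
  p_5/q_5 = 403/11
  p_6/q_6 = 696/19
  p_7/q_7 = 1099/30
q_6 = 19 ≤ 28 < 30 = q_7, so the answer is 696/19.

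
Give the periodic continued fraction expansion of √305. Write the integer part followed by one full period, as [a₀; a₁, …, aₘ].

[17; 2, 6, 2, 34]

a₀ = ⌊√305⌋ = 17.
With m₀=0, d₀=1 and mₖ₊₁ = dₖaₖ − mₖ, dₖ₊₁ = (n − mₖ₊₁²)/dₖ, aₖ₊₁ = ⌊(a₀+mₖ₊₁)/dₖ₊₁⌋:
  k=1: m=17, d=16, a=2
  k=2: m=15, d=5, a=6
  k=3: m=15, d=16, a=2
  k=4: m=17, d=1, a=34
d=1 and a=2a₀=34 at k=4, so the next step gives (m, d) = (17, 16) again — its k=1 value — and the period has length 4.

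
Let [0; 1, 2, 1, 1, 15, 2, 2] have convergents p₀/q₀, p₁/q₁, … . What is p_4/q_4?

5/7

Using pₖ = aₖpₖ₋₁ + pₖ₋₂, qₖ = aₖqₖ₋₁ + qₖ₋₂ (with p₋₁=1, p₋₂=0, q₋₁=0, q₋₂=1):
  k=0: a=0, p=0, q=1
  k=1: a=1, p=1, q=1
  k=2: a=2, p=2, q=3
  k=3: a=1, p=3, q=4
  k=4: a=1, p=5, q=7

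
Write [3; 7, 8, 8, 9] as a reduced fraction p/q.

13265/4224

Using pₖ = aₖpₖ₋₁ + pₖ₋₂ and qₖ = aₖqₖ₋₁ + qₖ₋₂:
  k=0: a=3, p=3, q=1
  k=1: a=7, p=22, q=7
  k=2: a=8, p=179, q=57
  k=3: a=8, p=1454, q=463
  k=4: a=9, p=13265, q=4224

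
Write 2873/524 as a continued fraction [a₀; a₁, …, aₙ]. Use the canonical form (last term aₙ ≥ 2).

[5; 2, 14, 18]

2873 = 5×524 + 253
524 = 2×253 + 18
253 = 14×18 + 1
18 = 18×1 + 0  (stop)
So 2873/524 = [5; 2, 14, 18].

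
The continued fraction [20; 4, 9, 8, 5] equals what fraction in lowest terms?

Using pₖ = aₖpₖ₋₁ + pₖ₋₂ and qₖ = aₖqₖ₋₁ + qₖ₋₂:
  k=0: a=20, p=20, q=1
  k=1: a=4, p=81, q=4
  k=2: a=9, p=749, q=37
  k=3: a=8, p=6073, q=300
  k=4: a=5, p=31114, q=1537

31114/1537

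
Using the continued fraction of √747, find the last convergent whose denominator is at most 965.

13447/492

√747 = [27; 3, 54, …] (period length 2).
Convergents:
  p_0/q_0 = 27/1
  p_1/q_1 = 82/3
  p_2/q_2 = 4455/163
  p_3/q_3 = 13447/492
  p_4/q_4 = 730593/26731
q_3 = 492 ≤ 965 < 26731 = q_4, so the answer is 13447/492.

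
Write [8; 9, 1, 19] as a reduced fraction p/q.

Using pₖ = aₖpₖ₋₁ + pₖ₋₂ and qₖ = aₖqₖ₋₁ + qₖ₋₂:
  k=0: a=8, p=8, q=1
  k=1: a=9, p=73, q=9
  k=2: a=1, p=81, q=10
  k=3: a=19, p=1612, q=199

1612/199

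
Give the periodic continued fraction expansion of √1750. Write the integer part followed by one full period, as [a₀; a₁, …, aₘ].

[41; 1, 4, 1, 82]

a₀ = ⌊√1750⌋ = 41.
With m₀=0, d₀=1 and mₖ₊₁ = dₖaₖ − mₖ, dₖ₊₁ = (n − mₖ₊₁²)/dₖ, aₖ₊₁ = ⌊(a₀+mₖ₊₁)/dₖ₊₁⌋:
  k=1: m=41, d=69, a=1
  k=2: m=28, d=14, a=4
  k=3: m=28, d=69, a=1
  k=4: m=41, d=1, a=82
d=1 and a=2a₀=82 at k=4, so the next step gives (m, d) = (41, 69) again — its k=1 value — and the period has length 4.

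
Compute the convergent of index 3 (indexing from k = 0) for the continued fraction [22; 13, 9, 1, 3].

2892/131

Using pₖ = aₖpₖ₋₁ + pₖ₋₂, qₖ = aₖqₖ₋₁ + qₖ₋₂ (with p₋₁=1, p₋₂=0, q₋₁=0, q₋₂=1):
  k=0: a=22, p=22, q=1
  k=1: a=13, p=287, q=13
  k=2: a=9, p=2605, q=118
  k=3: a=1, p=2892, q=131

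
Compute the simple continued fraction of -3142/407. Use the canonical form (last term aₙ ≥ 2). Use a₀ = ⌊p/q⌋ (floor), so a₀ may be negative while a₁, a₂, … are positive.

[-8; 3, 1, 1, 3, 16]

-3142 = -8*407 + 114
407 = 3*114 + 65
114 = 1*65 + 49
65 = 1*49 + 16
49 = 3*16 + 1
16 = 16*1 + 0  (stop)
So -3142/407 = [-8; 3, 1, 1, 3, 16].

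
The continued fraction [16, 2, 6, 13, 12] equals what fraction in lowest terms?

Using pₖ = aₖpₖ₋₁ + pₖ₋₂ and qₖ = aₖqₖ₋₁ + qₖ₋₂:
  k=0: a=16, p=16, q=1
  k=1: a=2, p=33, q=2
  k=2: a=6, p=214, q=13
  k=3: a=13, p=2815, q=171
  k=4: a=12, p=33994, q=2065

33994/2065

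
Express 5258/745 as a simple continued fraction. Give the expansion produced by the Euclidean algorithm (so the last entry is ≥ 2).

5258 = 7×745 + 43
745 = 17×43 + 14
43 = 3×14 + 1
14 = 14×1 + 0  (stop)
So 5258/745 = [7; 17, 3, 14].

[7; 17, 3, 14]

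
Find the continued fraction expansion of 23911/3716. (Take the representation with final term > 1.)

23911 = 6·3716 + 1615
3716 = 2·1615 + 486
1615 = 3·486 + 157
486 = 3·157 + 15
157 = 10·15 + 7
15 = 2·7 + 1
7 = 7·1 + 0  (stop)
So 23911/3716 = [6; 2, 3, 3, 10, 2, 7].

[6; 2, 3, 3, 10, 2, 7]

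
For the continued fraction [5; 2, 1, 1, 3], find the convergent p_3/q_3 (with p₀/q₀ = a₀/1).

Using pₖ = aₖpₖ₋₁ + pₖ₋₂, qₖ = aₖqₖ₋₁ + qₖ₋₂ (with p₋₁=1, p₋₂=0, q₋₁=0, q₋₂=1):
  k=0: a=5, p=5, q=1
  k=1: a=2, p=11, q=2
  k=2: a=1, p=16, q=3
  k=3: a=1, p=27, q=5

27/5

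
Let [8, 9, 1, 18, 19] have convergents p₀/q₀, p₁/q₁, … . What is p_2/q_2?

81/10

Using pₖ = aₖpₖ₋₁ + pₖ₋₂, qₖ = aₖqₖ₋₁ + qₖ₋₂ (with p₋₁=1, p₋₂=0, q₋₁=0, q₋₂=1):
  k=0: a=8, p=8, q=1
  k=1: a=9, p=73, q=9
  k=2: a=1, p=81, q=10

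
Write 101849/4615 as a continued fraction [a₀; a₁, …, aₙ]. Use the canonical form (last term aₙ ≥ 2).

[22; 14, 2, 7, 10, 2]

101849 = 22×4615 + 319
4615 = 14×319 + 149
319 = 2×149 + 21
149 = 7×21 + 2
21 = 10×2 + 1
2 = 2×1 + 0  (stop)
So 101849/4615 = [22; 14, 2, 7, 10, 2].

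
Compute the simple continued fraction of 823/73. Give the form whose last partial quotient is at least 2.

[11; 3, 1, 1, 1, 6]

823 = 11*73 + 20
73 = 3*20 + 13
20 = 1*13 + 7
13 = 1*7 + 6
7 = 1*6 + 1
6 = 6*1 + 0  (stop)
So 823/73 = [11; 3, 1, 1, 1, 6].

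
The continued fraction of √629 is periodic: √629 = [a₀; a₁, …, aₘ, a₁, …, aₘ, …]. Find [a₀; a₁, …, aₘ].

a₀ = ⌊√629⌋ = 25.
With m₀=0, d₀=1 and mₖ₊₁ = dₖaₖ − mₖ, dₖ₊₁ = (n − mₖ₊₁²)/dₖ, aₖ₊₁ = ⌊(a₀+mₖ₊₁)/dₖ₊₁⌋:
  k=1: m=25, d=4, a=12
  k=2: m=23, d=25, a=1
  k=3: m=2, d=25, a=1
  k=4: m=23, d=4, a=12
  k=5: m=25, d=1, a=50
d=1 and a=2a₀=50 at k=5, so the next step gives (m, d) = (25, 4) again — its k=1 value — and the period has length 5.

[25; 12, 1, 1, 12, 50]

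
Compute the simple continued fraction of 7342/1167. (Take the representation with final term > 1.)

[6; 3, 2, 3, 5, 9]

7342 = 6·1167 + 340
1167 = 3·340 + 147
340 = 2·147 + 46
147 = 3·46 + 9
46 = 5·9 + 1
9 = 9·1 + 0  (stop)
So 7342/1167 = [6; 3, 2, 3, 5, 9].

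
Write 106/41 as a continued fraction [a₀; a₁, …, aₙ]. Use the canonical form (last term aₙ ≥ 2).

106 = 2×41 + 24
41 = 1×24 + 17
24 = 1×17 + 7
17 = 2×7 + 3
7 = 2×3 + 1
3 = 3×1 + 0  (stop)
So 106/41 = [2; 1, 1, 2, 2, 3].

[2; 1, 1, 2, 2, 3]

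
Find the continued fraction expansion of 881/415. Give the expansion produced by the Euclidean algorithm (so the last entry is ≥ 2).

881 = 2×415 + 51
415 = 8×51 + 7
51 = 7×7 + 2
7 = 3×2 + 1
2 = 2×1 + 0  (stop)
So 881/415 = [2; 8, 7, 3, 2].

[2; 8, 7, 3, 2]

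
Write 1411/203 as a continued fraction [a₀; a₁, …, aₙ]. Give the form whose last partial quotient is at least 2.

[6; 1, 19, 3, 3]

1411 = 6·203 + 193
203 = 1·193 + 10
193 = 19·10 + 3
10 = 3·3 + 1
3 = 3·1 + 0  (stop)
So 1411/203 = [6; 1, 19, 3, 3].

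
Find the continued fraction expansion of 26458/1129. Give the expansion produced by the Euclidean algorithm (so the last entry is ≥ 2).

26458 = 23·1129 + 491
1129 = 2·491 + 147
491 = 3·147 + 50
147 = 2·50 + 47
50 = 1·47 + 3
47 = 15·3 + 2
3 = 1·2 + 1
2 = 2·1 + 0  (stop)
So 26458/1129 = [23; 2, 3, 2, 1, 15, 1, 2].

[23; 2, 3, 2, 1, 15, 1, 2]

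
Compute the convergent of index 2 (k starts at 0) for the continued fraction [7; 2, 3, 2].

52/7

Using pₖ = aₖpₖ₋₁ + pₖ₋₂, qₖ = aₖqₖ₋₁ + qₖ₋₂ (with p₋₁=1, p₋₂=0, q₋₁=0, q₋₂=1):
  k=0: a=7, p=7, q=1
  k=1: a=2, p=15, q=2
  k=2: a=3, p=52, q=7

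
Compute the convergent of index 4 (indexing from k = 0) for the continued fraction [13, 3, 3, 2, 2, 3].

Using pₖ = aₖpₖ₋₁ + pₖ₋₂, qₖ = aₖqₖ₋₁ + qₖ₋₂ (with p₋₁=1, p₋₂=0, q₋₁=0, q₋₂=1):
  k=0: a=13, p=13, q=1
  k=1: a=3, p=40, q=3
  k=2: a=3, p=133, q=10
  k=3: a=2, p=306, q=23
  k=4: a=2, p=745, q=56

745/56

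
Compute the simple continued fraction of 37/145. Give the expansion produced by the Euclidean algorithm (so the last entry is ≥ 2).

37 = 0×145 + 37
145 = 3×37 + 34
37 = 1×34 + 3
34 = 11×3 + 1
3 = 3×1 + 0  (stop)
So 37/145 = [0; 3, 1, 11, 3].

[0; 3, 1, 11, 3]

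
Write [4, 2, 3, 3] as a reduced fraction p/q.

102/23

Using pₖ = aₖpₖ₋₁ + pₖ₋₂ and qₖ = aₖqₖ₋₁ + qₖ₋₂:
  k=0: a=4, p=4, q=1
  k=1: a=2, p=9, q=2
  k=2: a=3, p=31, q=7
  k=3: a=3, p=102, q=23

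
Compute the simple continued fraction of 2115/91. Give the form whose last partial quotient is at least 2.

[23; 4, 7, 3]

2115 = 23·91 + 22
91 = 4·22 + 3
22 = 7·3 + 1
3 = 3·1 + 0  (stop)
So 2115/91 = [23; 4, 7, 3].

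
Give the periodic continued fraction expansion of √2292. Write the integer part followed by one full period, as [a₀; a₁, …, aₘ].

a₀ = ⌊√2292⌋ = 47.

[47; 1, 6, 1, 94]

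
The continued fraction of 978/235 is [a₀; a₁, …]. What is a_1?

6

978 = 4·235 + 38   →  a_0 = 4
235 = 6·38 + 7   →  a_1 = 6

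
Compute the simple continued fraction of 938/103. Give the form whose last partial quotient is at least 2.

938 = 9*103 + 11
103 = 9*11 + 4
11 = 2*4 + 3
4 = 1*3 + 1
3 = 3*1 + 0  (stop)
So 938/103 = [9; 9, 2, 1, 3].

[9; 9, 2, 1, 3]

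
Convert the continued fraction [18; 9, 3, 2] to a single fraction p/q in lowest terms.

1177/65

Fold from the inside: start with 2/1.
  3 + 1/2 = 7/2
  9 + 2/7 = 65/7
  18 + 7/65 = 1177/65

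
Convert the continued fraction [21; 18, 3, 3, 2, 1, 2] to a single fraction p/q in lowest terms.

Fold from the inside: start with 2/1.
  1 + 1/2 = 3/2
  2 + 2/3 = 8/3
  3 + 3/8 = 27/8
  3 + 8/27 = 89/27
  18 + 27/89 = 1629/89
  21 + 89/1629 = 34298/1629

34298/1629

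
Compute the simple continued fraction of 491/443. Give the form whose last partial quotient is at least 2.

[1; 9, 4, 2, 1, 3]

491 = 1×443 + 48
443 = 9×48 + 11
48 = 4×11 + 4
11 = 2×4 + 3
4 = 1×3 + 1
3 = 3×1 + 0  (stop)
So 491/443 = [1; 9, 4, 2, 1, 3].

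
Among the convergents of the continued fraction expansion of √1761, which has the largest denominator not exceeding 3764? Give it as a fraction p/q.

√1761 = [41; 1, 26, 1, 82, …] (period length 4).
Convergents:
  p_0/q_0 = 41/1
  p_1/q_1 = 42/1
  p_2/q_2 = 1133/27
  p_3/q_3 = 1175/28
  p_4/q_4 = 97483/2323
  p_5/q_5 = 98658/2351
  p_6/q_6 = 2662591/63449
q_5 = 2351 ≤ 3764 < 63449 = q_6, so the answer is 98658/2351.

98658/2351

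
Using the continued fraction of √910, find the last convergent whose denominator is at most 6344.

65521/2172

√910 = [30; 6, 60, …] (period length 2).
Convergents:
  p_0/q_0 = 30/1
  p_1/q_1 = 181/6
  p_2/q_2 = 10890/361
  p_3/q_3 = 65521/2172
  p_4/q_4 = 3942150/130681
q_3 = 2172 ≤ 6344 < 130681 = q_4, so the answer is 65521/2172.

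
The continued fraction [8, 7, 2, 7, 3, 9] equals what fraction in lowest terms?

26606/3271

Using pₖ = aₖpₖ₋₁ + pₖ₋₂ and qₖ = aₖqₖ₋₁ + qₖ₋₂:
  k=0: a=8, p=8, q=1
  k=1: a=7, p=57, q=7
  k=2: a=2, p=122, q=15
  k=3: a=7, p=911, q=112
  k=4: a=3, p=2855, q=351
  k=5: a=9, p=26606, q=3271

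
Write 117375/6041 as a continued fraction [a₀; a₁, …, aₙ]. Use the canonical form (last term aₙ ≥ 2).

117375 = 19×6041 + 2596
6041 = 2×2596 + 849
2596 = 3×849 + 49
849 = 17×49 + 16
49 = 3×16 + 1
16 = 16×1 + 0  (stop)
So 117375/6041 = [19; 2, 3, 17, 3, 16].

[19; 2, 3, 17, 3, 16]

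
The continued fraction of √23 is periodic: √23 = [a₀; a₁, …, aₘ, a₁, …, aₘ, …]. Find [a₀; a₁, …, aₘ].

a₀ = ⌊√23⌋ = 4.

[4; 1, 3, 1, 8]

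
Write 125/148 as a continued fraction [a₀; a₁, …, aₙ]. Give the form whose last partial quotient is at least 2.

125 = 0·148 + 125
148 = 1·125 + 23
125 = 5·23 + 10
23 = 2·10 + 3
10 = 3·3 + 1
3 = 3·1 + 0  (stop)
So 125/148 = [0; 1, 5, 2, 3, 3].

[0; 1, 5, 2, 3, 3]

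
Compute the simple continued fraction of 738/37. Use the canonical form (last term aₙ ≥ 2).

738 = 19·37 + 35
37 = 1·35 + 2
35 = 17·2 + 1
2 = 2·1 + 0  (stop)
So 738/37 = [19; 1, 17, 2].

[19; 1, 17, 2]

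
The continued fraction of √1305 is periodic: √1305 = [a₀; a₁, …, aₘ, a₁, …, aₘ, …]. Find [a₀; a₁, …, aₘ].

[36; 8, 72]

a₀ = ⌊√1305⌋ = 36.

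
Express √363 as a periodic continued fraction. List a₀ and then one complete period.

[19; 19, 38]

a₀ = ⌊√363⌋ = 19.
With m₀=0, d₀=1 and mₖ₊₁ = dₖaₖ − mₖ, dₖ₊₁ = (n − mₖ₊₁²)/dₖ, aₖ₊₁ = ⌊(a₀+mₖ₊₁)/dₖ₊₁⌋:
  k=1: m=19, d=2, a=19
  k=2: m=19, d=1, a=38
d=1 and a=2a₀=38 at k=2, so the next step gives (m, d) = (19, 2) again — its k=1 value — and the period has length 2.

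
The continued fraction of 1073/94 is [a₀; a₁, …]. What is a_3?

2

1073 = 11·94 + 39   →  a_0 = 11
94 = 2·39 + 16   →  a_1 = 2
39 = 2·16 + 7   →  a_2 = 2
16 = 2·7 + 2   →  a_3 = 2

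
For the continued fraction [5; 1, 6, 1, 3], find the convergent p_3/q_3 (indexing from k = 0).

47/8

Using pₖ = aₖpₖ₋₁ + pₖ₋₂, qₖ = aₖqₖ₋₁ + qₖ₋₂ (with p₋₁=1, p₋₂=0, q₋₁=0, q₋₂=1):
  k=0: a=5, p=5, q=1
  k=1: a=1, p=6, q=1
  k=2: a=6, p=41, q=7
  k=3: a=1, p=47, q=8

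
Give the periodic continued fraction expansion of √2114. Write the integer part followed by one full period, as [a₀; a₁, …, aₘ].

a₀ = ⌊√2114⌋ = 45.
With m₀=0, d₀=1 and mₖ₊₁ = dₖaₖ − mₖ, dₖ₊₁ = (n − mₖ₊₁²)/dₖ, aₖ₊₁ = ⌊(a₀+mₖ₊₁)/dₖ₊₁⌋:
  k=1: m=45, d=89, a=1
  k=2: m=44, d=2, a=44
  k=3: m=44, d=89, a=1
  k=4: m=45, d=1, a=90
d=1 and a=2a₀=90 at k=4, so the next step gives (m, d) = (45, 89) again — its k=1 value — and the period has length 4.

[45; 1, 44, 1, 90]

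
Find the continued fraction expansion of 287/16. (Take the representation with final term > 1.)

[17; 1, 15]

287 = 17×16 + 15
16 = 1×15 + 1
15 = 15×1 + 0  (stop)
So 287/16 = [17; 1, 15].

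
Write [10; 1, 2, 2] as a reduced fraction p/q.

75/7

Fold from the inside: start with 2/1.
  2 + 1/2 = 5/2
  1 + 2/5 = 7/5
  10 + 5/7 = 75/7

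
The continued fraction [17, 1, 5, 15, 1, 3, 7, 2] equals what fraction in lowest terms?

Fold from the inside: start with 2/1.
  7 + 1/2 = 15/2
  3 + 2/15 = 47/15
  1 + 15/47 = 62/47
  15 + 47/62 = 977/62
  5 + 62/977 = 4947/977
  1 + 977/4947 = 5924/4947
  17 + 4947/5924 = 105655/5924

105655/5924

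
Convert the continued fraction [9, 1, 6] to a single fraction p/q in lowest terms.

Using pₖ = aₖpₖ₋₁ + pₖ₋₂ and qₖ = aₖqₖ₋₁ + qₖ₋₂:
  k=0: a=9, p=9, q=1
  k=1: a=1, p=10, q=1
  k=2: a=6, p=69, q=7

69/7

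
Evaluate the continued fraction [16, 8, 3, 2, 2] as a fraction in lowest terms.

Using pₖ = aₖpₖ₋₁ + pₖ₋₂ and qₖ = aₖqₖ₋₁ + qₖ₋₂:
  k=0: a=16, p=16, q=1
  k=1: a=8, p=129, q=8
  k=2: a=3, p=403, q=25
  k=3: a=2, p=935, q=58
  k=4: a=2, p=2273, q=141

2273/141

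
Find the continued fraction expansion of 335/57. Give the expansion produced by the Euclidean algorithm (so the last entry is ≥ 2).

[5; 1, 7, 7]

335 = 5*57 + 50
57 = 1*50 + 7
50 = 7*7 + 1
7 = 7*1 + 0  (stop)
So 335/57 = [5; 1, 7, 7].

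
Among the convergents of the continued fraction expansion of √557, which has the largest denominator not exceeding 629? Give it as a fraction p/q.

11116/471

√557 = [23; 1, 1, 1, 1, 46, …] (period length 5).
Convergents:
  p_0/q_0 = 23/1
  p_1/q_1 = 24/1
  p_2/q_2 = 47/2
  p_3/q_3 = 71/3
  p_4/q_4 = 118/5
  p_5/q_5 = 5499/233
  p_6/q_6 = 5617/238
  p_7/q_7 = 11116/471
  p_8/q_8 = 16733/709
q_7 = 471 ≤ 629 < 709 = q_8, so the answer is 11116/471.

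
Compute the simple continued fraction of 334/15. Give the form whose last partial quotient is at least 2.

334 = 22*15 + 4
15 = 3*4 + 3
4 = 1*3 + 1
3 = 3*1 + 0  (stop)
So 334/15 = [22; 3, 1, 3].

[22; 3, 1, 3]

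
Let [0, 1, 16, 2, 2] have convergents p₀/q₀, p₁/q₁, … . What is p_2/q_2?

16/17

Using pₖ = aₖpₖ₋₁ + pₖ₋₂, qₖ = aₖqₖ₋₁ + qₖ₋₂ (with p₋₁=1, p₋₂=0, q₋₁=0, q₋₂=1):
  k=0: a=0, p=0, q=1
  k=1: a=1, p=1, q=1
  k=2: a=16, p=16, q=17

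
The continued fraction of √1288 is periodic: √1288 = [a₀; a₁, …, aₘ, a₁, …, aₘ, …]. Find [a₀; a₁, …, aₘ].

a₀ = ⌊√1288⌋ = 35.
With m₀=0, d₀=1 and mₖ₊₁ = dₖaₖ − mₖ, dₖ₊₁ = (n − mₖ₊₁²)/dₖ, aₖ₊₁ = ⌊(a₀+mₖ₊₁)/dₖ₊₁⌋:
  k=1: m=35, d=63, a=1
  k=2: m=28, d=8, a=7
  k=3: m=28, d=63, a=1
  k=4: m=35, d=1, a=70
d=1 and a=2a₀=70 at k=4, so the next step gives (m, d) = (35, 63) again — its k=1 value — and the period has length 4.

[35; 1, 7, 1, 70]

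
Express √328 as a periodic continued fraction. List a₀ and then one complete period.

[18; 9, 36]

a₀ = ⌊√328⌋ = 18.
With m₀=0, d₀=1 and mₖ₊₁ = dₖaₖ − mₖ, dₖ₊₁ = (n − mₖ₊₁²)/dₖ, aₖ₊₁ = ⌊(a₀+mₖ₊₁)/dₖ₊₁⌋:
  k=1: m=18, d=4, a=9
  k=2: m=18, d=1, a=36
d=1 and a=2a₀=36 at k=2, so the next step gives (m, d) = (18, 4) again — its k=1 value — and the period has length 2.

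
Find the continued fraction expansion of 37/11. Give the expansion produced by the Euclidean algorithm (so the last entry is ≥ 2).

[3; 2, 1, 3]

37 = 3×11 + 4
11 = 2×4 + 3
4 = 1×3 + 1
3 = 3×1 + 0  (stop)
So 37/11 = [3; 2, 1, 3].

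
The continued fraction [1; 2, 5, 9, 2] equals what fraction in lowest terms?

Using pₖ = aₖpₖ₋₁ + pₖ₋₂ and qₖ = aₖqₖ₋₁ + qₖ₋₂:
  k=0: a=1, p=1, q=1
  k=1: a=2, p=3, q=2
  k=2: a=5, p=16, q=11
  k=3: a=9, p=147, q=101
  k=4: a=2, p=310, q=213

310/213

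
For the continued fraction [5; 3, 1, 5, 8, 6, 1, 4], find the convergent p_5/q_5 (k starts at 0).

6055/1151

Using pₖ = aₖpₖ₋₁ + pₖ₋₂, qₖ = aₖqₖ₋₁ + qₖ₋₂ (with p₋₁=1, p₋₂=0, q₋₁=0, q₋₂=1):
  k=0: a=5, p=5, q=1
  k=1: a=3, p=16, q=3
  k=2: a=1, p=21, q=4
  k=3: a=5, p=121, q=23
  k=4: a=8, p=989, q=188
  k=5: a=6, p=6055, q=1151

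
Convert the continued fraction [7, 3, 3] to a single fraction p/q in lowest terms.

Fold from the inside: start with 3/1.
  3 + 1/3 = 10/3
  7 + 3/10 = 73/10

73/10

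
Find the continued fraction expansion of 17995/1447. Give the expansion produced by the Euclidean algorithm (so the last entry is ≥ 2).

[12; 2, 3, 2, 2, 3, 3, 3]

17995 = 12·1447 + 631
1447 = 2·631 + 185
631 = 3·185 + 76
185 = 2·76 + 33
76 = 2·33 + 10
33 = 3·10 + 3
10 = 3·3 + 1
3 = 3·1 + 0  (stop)
So 17995/1447 = [12; 2, 3, 2, 2, 3, 3, 3].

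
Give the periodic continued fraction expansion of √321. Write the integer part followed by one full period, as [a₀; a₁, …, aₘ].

[17; 1, 10, 1, 34]

a₀ = ⌊√321⌋ = 17.
With m₀=0, d₀=1 and mₖ₊₁ = dₖaₖ − mₖ, dₖ₊₁ = (n − mₖ₊₁²)/dₖ, aₖ₊₁ = ⌊(a₀+mₖ₊₁)/dₖ₊₁⌋:
  k=1: m=17, d=32, a=1
  k=2: m=15, d=3, a=10
  k=3: m=15, d=32, a=1
  k=4: m=17, d=1, a=34
d=1 and a=2a₀=34 at k=4, so the next step gives (m, d) = (17, 32) again — its k=1 value — and the period has length 4.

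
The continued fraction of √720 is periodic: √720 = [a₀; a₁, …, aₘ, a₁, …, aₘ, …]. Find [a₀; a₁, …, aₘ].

a₀ = ⌊√720⌋ = 26.
With m₀=0, d₀=1 and mₖ₊₁ = dₖaₖ − mₖ, dₖ₊₁ = (n − mₖ₊₁²)/dₖ, aₖ₊₁ = ⌊(a₀+mₖ₊₁)/dₖ₊₁⌋:
  k=1: m=26, d=44, a=1
  k=2: m=18, d=9, a=4
  k=3: m=18, d=44, a=1
  k=4: m=26, d=1, a=52
d=1 and a=2a₀=52 at k=4, so the next step gives (m, d) = (26, 44) again — its k=1 value — and the period has length 4.

[26; 1, 4, 1, 52]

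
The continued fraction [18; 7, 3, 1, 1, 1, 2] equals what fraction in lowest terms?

3827/211

Fold from the inside: start with 2/1.
  1 + 1/2 = 3/2
  1 + 2/3 = 5/3
  1 + 3/5 = 8/5
  3 + 5/8 = 29/8
  7 + 8/29 = 211/29
  18 + 29/211 = 3827/211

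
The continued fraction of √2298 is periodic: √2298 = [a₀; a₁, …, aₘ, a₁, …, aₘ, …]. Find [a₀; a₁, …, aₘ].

[47; 1, 14, 1, 94]

a₀ = ⌊√2298⌋ = 47.
With m₀=0, d₀=1 and mₖ₊₁ = dₖaₖ − mₖ, dₖ₊₁ = (n − mₖ₊₁²)/dₖ, aₖ₊₁ = ⌊(a₀+mₖ₊₁)/dₖ₊₁⌋:
  k=1: m=47, d=89, a=1
  k=2: m=42, d=6, a=14
  k=3: m=42, d=89, a=1
  k=4: m=47, d=1, a=94
d=1 and a=2a₀=94 at k=4, so the next step gives (m, d) = (47, 89) again — its k=1 value — and the period has length 4.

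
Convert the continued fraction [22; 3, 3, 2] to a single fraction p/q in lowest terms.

Fold from the inside: start with 2/1.
  3 + 1/2 = 7/2
  3 + 2/7 = 23/7
  22 + 7/23 = 513/23

513/23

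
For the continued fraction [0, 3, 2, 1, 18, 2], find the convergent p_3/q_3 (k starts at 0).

3/10

Using pₖ = aₖpₖ₋₁ + pₖ₋₂, qₖ = aₖqₖ₋₁ + qₖ₋₂ (with p₋₁=1, p₋₂=0, q₋₁=0, q₋₂=1):
  k=0: a=0, p=0, q=1
  k=1: a=3, p=1, q=3
  k=2: a=2, p=2, q=7
  k=3: a=1, p=3, q=10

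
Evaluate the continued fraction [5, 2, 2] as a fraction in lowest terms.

27/5

Using pₖ = aₖpₖ₋₁ + pₖ₋₂ and qₖ = aₖqₖ₋₁ + qₖ₋₂:
  k=0: a=5, p=5, q=1
  k=1: a=2, p=11, q=2
  k=2: a=2, p=27, q=5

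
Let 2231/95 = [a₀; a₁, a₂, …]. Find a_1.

2231 = 23·95 + 46   →  a_0 = 23
95 = 2·46 + 3   →  a_1 = 2

2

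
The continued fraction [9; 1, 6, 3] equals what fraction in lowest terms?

Fold from the inside: start with 3/1.
  6 + 1/3 = 19/3
  1 + 3/19 = 22/19
  9 + 19/22 = 217/22

217/22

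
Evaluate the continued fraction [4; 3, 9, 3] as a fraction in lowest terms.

376/87

Fold from the inside: start with 3/1.
  9 + 1/3 = 28/3
  3 + 3/28 = 87/28
  4 + 28/87 = 376/87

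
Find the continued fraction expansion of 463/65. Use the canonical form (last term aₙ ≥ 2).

463 = 7×65 + 8
65 = 8×8 + 1
8 = 8×1 + 0  (stop)
So 463/65 = [7; 8, 8].

[7; 8, 8]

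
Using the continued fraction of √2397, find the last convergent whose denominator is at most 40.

1175/24

√2397 = [48; 1, 23, 2, 23, 1, 96, …] (period length 6).
Convergents:
  p_0/q_0 = 48/1
  p_1/q_1 = 49/1
  p_2/q_2 = 1175/24
  p_3/q_3 = 2399/49
q_2 = 24 ≤ 40 < 49 = q_3, so the answer is 1175/24.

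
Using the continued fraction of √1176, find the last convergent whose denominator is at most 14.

√1176 = [34; 3, 2, 2, 2, 3, 68, …] (period length 6).
Convergents:
  p_0/q_0 = 34/1
  p_1/q_1 = 103/3
  p_2/q_2 = 240/7
  p_3/q_3 = 583/17
q_2 = 7 ≤ 14 < 17 = q_3, so the answer is 240/7.

240/7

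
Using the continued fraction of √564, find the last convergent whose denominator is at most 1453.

18049/760

√564 = [23; 1, 2, 1, 46, …] (period length 4).
Convergents:
  p_0/q_0 = 23/1
  p_1/q_1 = 24/1
  p_2/q_2 = 71/3
  p_3/q_3 = 95/4
  p_4/q_4 = 4441/187
  p_5/q_5 = 4536/191
  p_6/q_6 = 13513/569
  p_7/q_7 = 18049/760
  p_8/q_8 = 843767/35529
q_7 = 760 ≤ 1453 < 35529 = q_8, so the answer is 18049/760.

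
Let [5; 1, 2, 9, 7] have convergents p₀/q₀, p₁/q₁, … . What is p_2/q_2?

Using pₖ = aₖpₖ₋₁ + pₖ₋₂, qₖ = aₖqₖ₋₁ + qₖ₋₂ (with p₋₁=1, p₋₂=0, q₋₁=0, q₋₂=1):
  k=0: a=5, p=5, q=1
  k=1: a=1, p=6, q=1
  k=2: a=2, p=17, q=3

17/3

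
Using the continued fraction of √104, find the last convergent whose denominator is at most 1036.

√104 = [10; 5, 20, …] (period length 2).
Convergents:
  p_0/q_0 = 10/1
  p_1/q_1 = 51/5
  p_2/q_2 = 1030/101
  p_3/q_3 = 5201/510
  p_4/q_4 = 105050/10301
q_3 = 510 ≤ 1036 < 10301 = q_4, so the answer is 5201/510.

5201/510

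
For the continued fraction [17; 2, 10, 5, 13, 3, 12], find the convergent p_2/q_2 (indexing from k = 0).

Using pₖ = aₖpₖ₋₁ + pₖ₋₂, qₖ = aₖqₖ₋₁ + qₖ₋₂ (with p₋₁=1, p₋₂=0, q₋₁=0, q₋₂=1):
  k=0: a=17, p=17, q=1
  k=1: a=2, p=35, q=2
  k=2: a=10, p=367, q=21

367/21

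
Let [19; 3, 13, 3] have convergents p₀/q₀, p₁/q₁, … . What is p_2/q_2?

Using pₖ = aₖpₖ₋₁ + pₖ₋₂, qₖ = aₖqₖ₋₁ + qₖ₋₂ (with p₋₁=1, p₋₂=0, q₋₁=0, q₋₂=1):
  k=0: a=19, p=19, q=1
  k=1: a=3, p=58, q=3
  k=2: a=13, p=773, q=40

773/40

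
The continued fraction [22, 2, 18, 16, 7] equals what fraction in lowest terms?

94331/4195

Fold from the inside: start with 7/1.
  16 + 1/7 = 113/7
  18 + 7/113 = 2041/113
  2 + 113/2041 = 4195/2041
  22 + 2041/4195 = 94331/4195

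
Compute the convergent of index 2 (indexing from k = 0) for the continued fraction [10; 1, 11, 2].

131/12

Using pₖ = aₖpₖ₋₁ + pₖ₋₂, qₖ = aₖqₖ₋₁ + qₖ₋₂ (with p₋₁=1, p₋₂=0, q₋₁=0, q₋₂=1):
  k=0: a=10, p=10, q=1
  k=1: a=1, p=11, q=1
  k=2: a=11, p=131, q=12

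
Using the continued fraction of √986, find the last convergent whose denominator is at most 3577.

√986 = [31; 2, 2, 62, …] (period length 3).
Convergents:
  p_0/q_0 = 31/1
  p_1/q_1 = 63/2
  p_2/q_2 = 157/5
  p_3/q_3 = 9797/312
  p_4/q_4 = 19751/629
  p_5/q_5 = 49299/1570
  p_6/q_6 = 3076289/97969
q_5 = 1570 ≤ 3577 < 97969 = q_6, so the answer is 49299/1570.

49299/1570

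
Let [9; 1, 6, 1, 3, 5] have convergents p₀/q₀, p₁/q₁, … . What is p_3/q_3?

79/8

Using pₖ = aₖpₖ₋₁ + pₖ₋₂, qₖ = aₖqₖ₋₁ + qₖ₋₂ (with p₋₁=1, p₋₂=0, q₋₁=0, q₋₂=1):
  k=0: a=9, p=9, q=1
  k=1: a=1, p=10, q=1
  k=2: a=6, p=69, q=7
  k=3: a=1, p=79, q=8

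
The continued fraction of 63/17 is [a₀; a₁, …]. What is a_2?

63 = 3·17 + 12   →  a_0 = 3
17 = 1·12 + 5   →  a_1 = 1
12 = 2·5 + 2   →  a_2 = 2

2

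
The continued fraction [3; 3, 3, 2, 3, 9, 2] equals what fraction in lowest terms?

Fold from the inside: start with 2/1.
  9 + 1/2 = 19/2
  3 + 2/19 = 59/19
  2 + 19/59 = 137/59
  3 + 59/137 = 470/137
  3 + 137/470 = 1547/470
  3 + 470/1547 = 5111/1547

5111/1547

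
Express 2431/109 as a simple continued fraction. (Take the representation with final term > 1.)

2431 = 22*109 + 33
109 = 3*33 + 10
33 = 3*10 + 3
10 = 3*3 + 1
3 = 3*1 + 0  (stop)
So 2431/109 = [22; 3, 3, 3, 3].

[22; 3, 3, 3, 3]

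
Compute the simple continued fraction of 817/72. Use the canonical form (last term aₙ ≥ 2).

817 = 11×72 + 25
72 = 2×25 + 22
25 = 1×22 + 3
22 = 7×3 + 1
3 = 3×1 + 0  (stop)
So 817/72 = [11; 2, 1, 7, 3].

[11; 2, 1, 7, 3]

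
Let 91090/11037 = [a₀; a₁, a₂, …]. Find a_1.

91090 = 8·11037 + 2794   →  a_0 = 8
11037 = 3·2794 + 2655   →  a_1 = 3

3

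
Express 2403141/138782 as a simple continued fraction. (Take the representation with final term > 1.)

2403141 = 17*138782 + 43847
138782 = 3*43847 + 7241
43847 = 6*7241 + 401
7241 = 18*401 + 23
401 = 17*23 + 10
23 = 2*10 + 3
10 = 3*3 + 1
3 = 3*1 + 0  (stop)
So 2403141/138782 = [17; 3, 6, 18, 17, 2, 3, 3].

[17; 3, 6, 18, 17, 2, 3, 3]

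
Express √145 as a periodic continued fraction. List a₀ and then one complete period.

[12; 24]

a₀ = ⌊√145⌋ = 12.
With m₀=0, d₀=1 and mₖ₊₁ = dₖaₖ − mₖ, dₖ₊₁ = (n − mₖ₊₁²)/dₖ, aₖ₊₁ = ⌊(a₀+mₖ₊₁)/dₖ₊₁⌋:
  k=1: m=12, d=1, a=24
d=1 and a=2a₀=24 at k=1, so the next step gives (m, d) = (12, 1) again — its k=1 value — and the period has length 1.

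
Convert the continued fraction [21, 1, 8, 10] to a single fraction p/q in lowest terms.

1992/91

Fold from the inside: start with 10/1.
  8 + 1/10 = 81/10
  1 + 10/81 = 91/81
  21 + 81/91 = 1992/91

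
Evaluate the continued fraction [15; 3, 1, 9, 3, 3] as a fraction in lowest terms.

6133/402

Fold from the inside: start with 3/1.
  3 + 1/3 = 10/3
  9 + 3/10 = 93/10
  1 + 10/93 = 103/93
  3 + 93/103 = 402/103
  15 + 103/402 = 6133/402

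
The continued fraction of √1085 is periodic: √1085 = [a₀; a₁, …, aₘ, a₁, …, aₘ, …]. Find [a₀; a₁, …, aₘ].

[32; 1, 15, 2, 15, 1, 64]

a₀ = ⌊√1085⌋ = 32.
With m₀=0, d₀=1 and mₖ₊₁ = dₖaₖ − mₖ, dₖ₊₁ = (n − mₖ₊₁²)/dₖ, aₖ₊₁ = ⌊(a₀+mₖ₊₁)/dₖ₊₁⌋:
  k=1: m=32, d=61, a=1
  k=2: m=29, d=4, a=15
  k=3: m=31, d=31, a=2
  k=4: m=31, d=4, a=15
  k=5: m=29, d=61, a=1
  k=6: m=32, d=1, a=64
d=1 and a=2a₀=64 at k=6, so the next step gives (m, d) = (32, 61) again — its k=1 value — and the period has length 6.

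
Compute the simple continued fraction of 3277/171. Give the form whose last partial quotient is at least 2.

3277 = 19*171 + 28
171 = 6*28 + 3
28 = 9*3 + 1
3 = 3*1 + 0  (stop)
So 3277/171 = [19; 6, 9, 3].

[19; 6, 9, 3]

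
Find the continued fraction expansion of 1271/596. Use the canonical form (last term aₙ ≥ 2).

1271 = 2·596 + 79
596 = 7·79 + 43
79 = 1·43 + 36
43 = 1·36 + 7
36 = 5·7 + 1
7 = 7·1 + 0  (stop)
So 1271/596 = [2; 7, 1, 1, 5, 7].

[2; 7, 1, 1, 5, 7]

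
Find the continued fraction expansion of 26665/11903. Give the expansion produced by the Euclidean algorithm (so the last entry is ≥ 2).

26665 = 2*11903 + 2859
11903 = 4*2859 + 467
2859 = 6*467 + 57
467 = 8*57 + 11
57 = 5*11 + 2
11 = 5*2 + 1
2 = 2*1 + 0  (stop)
So 26665/11903 = [2; 4, 6, 8, 5, 5, 2].

[2; 4, 6, 8, 5, 5, 2]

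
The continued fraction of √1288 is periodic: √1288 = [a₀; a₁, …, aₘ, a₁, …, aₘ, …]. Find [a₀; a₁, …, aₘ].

[35; 1, 7, 1, 70]

a₀ = ⌊√1288⌋ = 35.
With m₀=0, d₀=1 and mₖ₊₁ = dₖaₖ − mₖ, dₖ₊₁ = (n − mₖ₊₁²)/dₖ, aₖ₊₁ = ⌊(a₀+mₖ₊₁)/dₖ₊₁⌋:
  k=1: m=35, d=63, a=1
  k=2: m=28, d=8, a=7
  k=3: m=28, d=63, a=1
  k=4: m=35, d=1, a=70
d=1 and a=2a₀=70 at k=4, so the next step gives (m, d) = (35, 63) again — its k=1 value — and the period has length 4.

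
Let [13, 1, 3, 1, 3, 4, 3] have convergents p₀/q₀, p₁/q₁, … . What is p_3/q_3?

Using pₖ = aₖpₖ₋₁ + pₖ₋₂, qₖ = aₖqₖ₋₁ + qₖ₋₂ (with p₋₁=1, p₋₂=0, q₋₁=0, q₋₂=1):
  k=0: a=13, p=13, q=1
  k=1: a=1, p=14, q=1
  k=2: a=3, p=55, q=4
  k=3: a=1, p=69, q=5

69/5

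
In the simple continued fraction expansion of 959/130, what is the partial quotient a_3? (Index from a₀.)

959 = 7·130 + 49   →  a_0 = 7
130 = 2·49 + 32   →  a_1 = 2
49 = 1·32 + 17   →  a_2 = 1
32 = 1·17 + 15   →  a_3 = 1

1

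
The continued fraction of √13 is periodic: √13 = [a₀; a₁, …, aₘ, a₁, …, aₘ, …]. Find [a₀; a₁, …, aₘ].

[3; 1, 1, 1, 1, 6]

a₀ = ⌊√13⌋ = 3.
With m₀=0, d₀=1 and mₖ₊₁ = dₖaₖ − mₖ, dₖ₊₁ = (n − mₖ₊₁²)/dₖ, aₖ₊₁ = ⌊(a₀+mₖ₊₁)/dₖ₊₁⌋:
  k=1: m=3, d=4, a=1
  k=2: m=1, d=3, a=1
  k=3: m=2, d=3, a=1
  k=4: m=1, d=4, a=1
  k=5: m=3, d=1, a=6
d=1 and a=2a₀=6 at k=5, so the next step gives (m, d) = (3, 4) again — its k=1 value — and the period has length 5.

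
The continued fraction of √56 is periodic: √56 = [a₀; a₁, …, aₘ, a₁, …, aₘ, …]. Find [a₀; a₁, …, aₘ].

[7; 2, 14]

a₀ = ⌊√56⌋ = 7.
With m₀=0, d₀=1 and mₖ₊₁ = dₖaₖ − mₖ, dₖ₊₁ = (n − mₖ₊₁²)/dₖ, aₖ₊₁ = ⌊(a₀+mₖ₊₁)/dₖ₊₁⌋:
  k=1: m=7, d=7, a=2
  k=2: m=7, d=1, a=14
d=1 and a=2a₀=14 at k=2, so the next step gives (m, d) = (7, 7) again — its k=1 value — and the period has length 2.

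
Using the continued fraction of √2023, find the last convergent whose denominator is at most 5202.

182115/4049

√2023 = [44; 1, 43, 1, 88, …] (period length 4).
Convergents:
  p_0/q_0 = 44/1
  p_1/q_1 = 45/1
  p_2/q_2 = 1979/44
  p_3/q_3 = 2024/45
  p_4/q_4 = 180091/4004
  p_5/q_5 = 182115/4049
  p_6/q_6 = 8011036/178111
q_5 = 4049 ≤ 5202 < 178111 = q_6, so the answer is 182115/4049.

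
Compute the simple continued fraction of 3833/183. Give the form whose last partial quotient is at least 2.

[20; 1, 17, 3, 3]

3833 = 20×183 + 173
183 = 1×173 + 10
173 = 17×10 + 3
10 = 3×3 + 1
3 = 3×1 + 0  (stop)
So 3833/183 = [20; 1, 17, 3, 3].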